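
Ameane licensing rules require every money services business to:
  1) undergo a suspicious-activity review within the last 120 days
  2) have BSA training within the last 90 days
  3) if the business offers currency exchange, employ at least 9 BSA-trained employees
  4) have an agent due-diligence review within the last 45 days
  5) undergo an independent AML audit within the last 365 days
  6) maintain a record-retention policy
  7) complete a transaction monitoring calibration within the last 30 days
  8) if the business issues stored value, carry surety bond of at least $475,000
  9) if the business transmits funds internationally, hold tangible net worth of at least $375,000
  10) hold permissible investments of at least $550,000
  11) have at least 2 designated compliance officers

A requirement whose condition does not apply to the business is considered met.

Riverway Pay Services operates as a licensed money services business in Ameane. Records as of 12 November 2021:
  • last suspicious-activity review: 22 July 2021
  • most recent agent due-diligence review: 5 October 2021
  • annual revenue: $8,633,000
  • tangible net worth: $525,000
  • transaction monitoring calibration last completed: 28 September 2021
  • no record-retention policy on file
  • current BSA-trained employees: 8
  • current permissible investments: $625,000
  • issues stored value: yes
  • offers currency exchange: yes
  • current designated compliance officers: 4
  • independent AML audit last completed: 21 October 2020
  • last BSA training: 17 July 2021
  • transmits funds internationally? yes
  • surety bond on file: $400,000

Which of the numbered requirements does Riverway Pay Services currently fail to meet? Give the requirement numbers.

1. suspicious-activity review 113 days ago vs limit 120 → met
2. BSA training 118 days ago vs limit 90 → not met
3. condition 'offers currency exchange' holds; BSA-trained employees 8 < 9 → not met
4. agent due-diligence review 38 days ago vs limit 45 → met
5. independent AML audit 387 days ago vs limit 365 → not met
6. record-retention policy absent → not met
7. transaction monitoring calibration 45 days ago vs limit 30 → not met
8. condition 'issues stored value' holds; surety bond $400,000 < $475,000 → not met
9. condition 'transmits funds internationally' holds; tangible net worth $525,000 ≥ $375,000 → met
10. permissible investments $625,000 ≥ $550,000 → met
11. designated compliance officers 4 ≥ 2 → met
Not met: 2, 3, 5, 6, 7, 8

2, 3, 5, 6, 7, 8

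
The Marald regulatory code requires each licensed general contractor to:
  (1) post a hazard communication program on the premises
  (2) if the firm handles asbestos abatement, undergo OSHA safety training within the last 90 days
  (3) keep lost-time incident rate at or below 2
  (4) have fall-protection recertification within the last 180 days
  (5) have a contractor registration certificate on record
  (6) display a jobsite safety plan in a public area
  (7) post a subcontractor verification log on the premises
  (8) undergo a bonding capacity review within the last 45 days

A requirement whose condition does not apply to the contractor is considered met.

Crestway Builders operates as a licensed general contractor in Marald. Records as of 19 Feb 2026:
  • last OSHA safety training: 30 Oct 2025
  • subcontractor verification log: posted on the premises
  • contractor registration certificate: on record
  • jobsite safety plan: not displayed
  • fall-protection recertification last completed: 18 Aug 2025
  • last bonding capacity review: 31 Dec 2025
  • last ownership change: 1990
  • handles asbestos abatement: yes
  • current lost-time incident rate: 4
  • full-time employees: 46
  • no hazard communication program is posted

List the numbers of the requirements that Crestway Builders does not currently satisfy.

1. hazard communication program absent → not met
2. condition 'handles asbestos abatement' holds; OSHA safety training 112 days ago vs limit 90 → not met
3. lost-time incident rate 4 > 2 → not met
4. fall-protection recertification 185 days ago vs limit 180 → not met
5. contractor registration certificate present → met
6. jobsite safety plan absent → not met
7. subcontractor verification log present → met
8. bonding capacity review 50 days ago vs limit 45 → not met
Not met: 1, 2, 3, 4, 6, 8

1, 2, 3, 4, 6, 8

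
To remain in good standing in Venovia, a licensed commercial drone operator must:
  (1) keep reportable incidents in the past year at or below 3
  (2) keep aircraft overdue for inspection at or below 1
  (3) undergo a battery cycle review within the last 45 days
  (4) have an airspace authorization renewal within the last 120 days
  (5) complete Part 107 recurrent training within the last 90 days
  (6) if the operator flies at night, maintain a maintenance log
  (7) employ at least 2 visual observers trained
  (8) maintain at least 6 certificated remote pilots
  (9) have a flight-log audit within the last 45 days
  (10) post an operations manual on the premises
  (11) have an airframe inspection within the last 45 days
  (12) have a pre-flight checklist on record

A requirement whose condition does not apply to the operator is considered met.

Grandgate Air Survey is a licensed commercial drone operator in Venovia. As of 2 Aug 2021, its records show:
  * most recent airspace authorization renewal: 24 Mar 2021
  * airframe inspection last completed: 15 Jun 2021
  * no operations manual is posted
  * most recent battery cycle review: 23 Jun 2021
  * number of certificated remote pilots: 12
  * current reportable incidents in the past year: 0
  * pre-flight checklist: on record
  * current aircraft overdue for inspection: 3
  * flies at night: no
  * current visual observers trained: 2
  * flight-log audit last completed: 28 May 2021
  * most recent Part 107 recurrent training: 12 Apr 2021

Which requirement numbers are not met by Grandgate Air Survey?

1. reportable incidents in the past year 0 ≤ 3 → met
2. aircraft overdue for inspection 3 > 1 → not met
3. battery cycle review 40 days ago vs limit 45 → met
4. airspace authorization renewal 131 days ago vs limit 120 → not met
5. Part 107 recurrent training 112 days ago vs limit 90 → not met
6. condition 'flies at night' does not hold → requirement n/a → met
7. visual observers trained 2 ≥ 2 → met
8. certificated remote pilots 12 ≥ 6 → met
9. flight-log audit 66 days ago vs limit 45 → not met
10. operations manual absent → not met
11. airframe inspection 48 days ago vs limit 45 → not met
12. pre-flight checklist present → met
Not met: 2, 4, 5, 9, 10, 11

2, 4, 5, 9, 10, 11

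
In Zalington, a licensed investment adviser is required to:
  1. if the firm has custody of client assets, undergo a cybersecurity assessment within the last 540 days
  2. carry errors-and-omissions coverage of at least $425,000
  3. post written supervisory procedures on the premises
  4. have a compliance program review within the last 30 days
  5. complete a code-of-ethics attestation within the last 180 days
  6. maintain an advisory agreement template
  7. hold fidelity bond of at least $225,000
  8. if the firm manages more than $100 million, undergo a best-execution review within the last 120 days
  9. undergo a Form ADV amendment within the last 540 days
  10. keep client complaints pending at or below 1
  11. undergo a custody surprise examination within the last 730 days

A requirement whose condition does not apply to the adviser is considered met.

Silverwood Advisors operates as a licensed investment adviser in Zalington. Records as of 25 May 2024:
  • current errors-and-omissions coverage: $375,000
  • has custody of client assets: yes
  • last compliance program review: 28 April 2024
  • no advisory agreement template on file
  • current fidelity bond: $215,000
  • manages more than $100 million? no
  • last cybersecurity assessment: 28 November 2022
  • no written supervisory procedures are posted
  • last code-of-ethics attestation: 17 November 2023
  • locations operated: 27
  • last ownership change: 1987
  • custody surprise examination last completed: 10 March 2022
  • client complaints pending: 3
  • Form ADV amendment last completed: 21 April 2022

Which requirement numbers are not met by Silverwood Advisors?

1. condition 'has custody of client assets' holds; cybersecurity assessment 544 days ago vs limit 540 → not met
2. errors-and-omissions coverage $375,000 < $425,000 → not met
3. written supervisory procedures absent → not met
4. compliance program review 27 days ago vs limit 30 → met
5. code-of-ethics attestation 190 days ago vs limit 180 → not met
6. advisory agreement template absent → not met
7. fidelity bond $215,000 < $225,000 → not met
8. condition 'manages more than $100 million' does not hold → requirement n/a → met
9. Form ADV amendment 765 days ago vs limit 540 → not met
10. client complaints pending 3 > 1 → not met
11. custody surprise examination 807 days ago vs limit 730 → not met
Not met: 1, 2, 3, 5, 6, 7, 9, 10, 11

1, 2, 3, 5, 6, 7, 9, 10, 11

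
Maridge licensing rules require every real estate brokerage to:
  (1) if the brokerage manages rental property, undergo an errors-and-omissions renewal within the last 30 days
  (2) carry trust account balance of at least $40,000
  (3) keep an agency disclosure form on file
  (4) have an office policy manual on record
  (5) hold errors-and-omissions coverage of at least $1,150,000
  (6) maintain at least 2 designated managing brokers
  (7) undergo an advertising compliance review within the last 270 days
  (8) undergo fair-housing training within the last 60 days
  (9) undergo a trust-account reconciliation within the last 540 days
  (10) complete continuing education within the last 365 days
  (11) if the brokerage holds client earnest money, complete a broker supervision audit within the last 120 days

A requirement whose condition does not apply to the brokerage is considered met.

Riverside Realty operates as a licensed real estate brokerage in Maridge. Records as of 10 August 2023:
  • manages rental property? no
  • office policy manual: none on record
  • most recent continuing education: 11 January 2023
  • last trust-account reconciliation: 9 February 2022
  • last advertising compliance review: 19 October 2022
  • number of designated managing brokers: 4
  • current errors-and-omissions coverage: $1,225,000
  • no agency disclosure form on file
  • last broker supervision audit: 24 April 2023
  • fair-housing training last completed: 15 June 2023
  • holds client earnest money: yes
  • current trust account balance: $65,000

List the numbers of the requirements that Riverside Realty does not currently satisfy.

1. condition 'manages rental property' does not hold → requirement n/a → met
2. trust account balance $65,000 ≥ $40,000 → met
3. agency disclosure form absent → not met
4. office policy manual absent → not met
5. errors-and-omissions coverage $1,225,000 ≥ $1,150,000 → met
6. designated managing brokers 4 ≥ 2 → met
7. advertising compliance review 295 days ago vs limit 270 → not met
8. fair-housing training 56 days ago vs limit 60 → met
9. trust-account reconciliation 547 days ago vs limit 540 → not met
10. continuing education 211 days ago vs limit 365 → met
11. condition 'holds client earnest money' holds; broker supervision audit 108 days ago vs limit 120 → met
Not met: 3, 4, 7, 9

3, 4, 7, 9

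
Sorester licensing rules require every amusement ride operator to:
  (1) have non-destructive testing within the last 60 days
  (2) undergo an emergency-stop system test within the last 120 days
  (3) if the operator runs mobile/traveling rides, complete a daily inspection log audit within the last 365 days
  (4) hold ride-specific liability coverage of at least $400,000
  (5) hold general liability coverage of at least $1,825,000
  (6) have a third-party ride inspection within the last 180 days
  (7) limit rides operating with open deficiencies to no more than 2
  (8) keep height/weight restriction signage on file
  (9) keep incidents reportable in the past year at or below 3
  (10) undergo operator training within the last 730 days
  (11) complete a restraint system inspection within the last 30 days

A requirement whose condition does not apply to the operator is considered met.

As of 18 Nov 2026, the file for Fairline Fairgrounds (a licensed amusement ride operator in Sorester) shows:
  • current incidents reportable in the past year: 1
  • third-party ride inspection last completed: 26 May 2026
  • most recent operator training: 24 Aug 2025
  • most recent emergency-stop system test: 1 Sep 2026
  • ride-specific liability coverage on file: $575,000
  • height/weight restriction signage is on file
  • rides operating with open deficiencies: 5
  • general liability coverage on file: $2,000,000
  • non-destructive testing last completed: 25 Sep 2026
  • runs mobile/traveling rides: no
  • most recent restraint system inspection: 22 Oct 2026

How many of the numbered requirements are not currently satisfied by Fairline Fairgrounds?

1

1. non-destructive testing 54 days ago vs limit 60 → met
2. emergency-stop system test 78 days ago vs limit 120 → met
3. condition 'runs mobile/traveling rides' does not hold → requirement n/a → met
4. ride-specific liability coverage $575,000 ≥ $400,000 → met
5. general liability coverage $2,000,000 ≥ $1,825,000 → met
6. third-party ride inspection 176 days ago vs limit 180 → met
7. rides operating with open deficiencies 5 > 2 → not met
8. height/weight restriction signage present → met
9. incidents reportable in the past year 1 ≤ 3 → met
10. operator training 451 days ago vs limit 730 → met
11. restraint system inspection 27 days ago vs limit 30 → met
Not met: 1 of 11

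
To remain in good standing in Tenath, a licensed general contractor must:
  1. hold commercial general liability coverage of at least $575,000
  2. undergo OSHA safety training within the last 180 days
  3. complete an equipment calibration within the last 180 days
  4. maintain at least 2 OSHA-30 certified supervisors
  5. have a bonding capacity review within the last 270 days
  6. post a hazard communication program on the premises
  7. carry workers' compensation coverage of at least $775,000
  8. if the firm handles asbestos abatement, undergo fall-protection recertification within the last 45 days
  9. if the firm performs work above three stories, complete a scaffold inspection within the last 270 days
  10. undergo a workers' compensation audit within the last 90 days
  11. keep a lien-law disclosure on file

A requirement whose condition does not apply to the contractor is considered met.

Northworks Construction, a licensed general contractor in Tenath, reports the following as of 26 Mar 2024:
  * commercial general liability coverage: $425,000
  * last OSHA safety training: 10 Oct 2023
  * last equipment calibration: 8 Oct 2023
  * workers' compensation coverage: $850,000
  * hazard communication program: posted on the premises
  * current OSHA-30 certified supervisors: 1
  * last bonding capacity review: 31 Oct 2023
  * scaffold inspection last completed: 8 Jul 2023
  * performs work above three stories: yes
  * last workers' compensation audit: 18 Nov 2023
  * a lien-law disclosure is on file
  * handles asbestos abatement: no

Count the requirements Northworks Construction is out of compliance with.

3

1. commercial general liability coverage $425,000 < $575,000 → not met
2. OSHA safety training 168 days ago vs limit 180 → met
3. equipment calibration 170 days ago vs limit 180 → met
4. OSHA-30 certified supervisors 1 < 2 → not met
5. bonding capacity review 147 days ago vs limit 270 → met
6. hazard communication program present → met
7. workers' compensation coverage $850,000 ≥ $775,000 → met
8. condition 'handles asbestos abatement' does not hold → requirement n/a → met
9. condition 'performs work above three stories' holds; scaffold inspection 262 days ago vs limit 270 → met
10. workers' compensation audit 129 days ago vs limit 90 → not met
11. lien-law disclosure present → met
Not met: 3 of 11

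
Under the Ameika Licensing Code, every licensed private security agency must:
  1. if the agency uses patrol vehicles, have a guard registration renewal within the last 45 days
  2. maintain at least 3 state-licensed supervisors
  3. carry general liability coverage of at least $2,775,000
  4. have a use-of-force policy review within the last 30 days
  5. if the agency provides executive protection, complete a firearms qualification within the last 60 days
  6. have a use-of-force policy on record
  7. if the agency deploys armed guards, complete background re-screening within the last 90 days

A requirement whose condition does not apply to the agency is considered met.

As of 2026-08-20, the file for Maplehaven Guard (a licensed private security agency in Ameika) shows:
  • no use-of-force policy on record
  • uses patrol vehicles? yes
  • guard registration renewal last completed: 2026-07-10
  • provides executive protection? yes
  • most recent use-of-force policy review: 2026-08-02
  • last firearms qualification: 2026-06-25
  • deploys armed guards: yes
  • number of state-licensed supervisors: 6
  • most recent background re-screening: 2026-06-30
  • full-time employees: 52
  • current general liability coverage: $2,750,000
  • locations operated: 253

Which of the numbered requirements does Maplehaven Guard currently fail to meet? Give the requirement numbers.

1. condition 'uses patrol vehicles' holds; guard registration renewal 41 days ago vs limit 45 → met
2. state-licensed supervisors 6 ≥ 3 → met
3. general liability coverage $2,750,000 < $2,775,000 → not met
4. use-of-force policy review 18 days ago vs limit 30 → met
5. condition 'provides executive protection' holds; firearms qualification 56 days ago vs limit 60 → met
6. use-of-force policy absent → not met
7. condition 'deploys armed guards' holds; background re-screening 51 days ago vs limit 90 → met
Not met: 3, 6

3, 6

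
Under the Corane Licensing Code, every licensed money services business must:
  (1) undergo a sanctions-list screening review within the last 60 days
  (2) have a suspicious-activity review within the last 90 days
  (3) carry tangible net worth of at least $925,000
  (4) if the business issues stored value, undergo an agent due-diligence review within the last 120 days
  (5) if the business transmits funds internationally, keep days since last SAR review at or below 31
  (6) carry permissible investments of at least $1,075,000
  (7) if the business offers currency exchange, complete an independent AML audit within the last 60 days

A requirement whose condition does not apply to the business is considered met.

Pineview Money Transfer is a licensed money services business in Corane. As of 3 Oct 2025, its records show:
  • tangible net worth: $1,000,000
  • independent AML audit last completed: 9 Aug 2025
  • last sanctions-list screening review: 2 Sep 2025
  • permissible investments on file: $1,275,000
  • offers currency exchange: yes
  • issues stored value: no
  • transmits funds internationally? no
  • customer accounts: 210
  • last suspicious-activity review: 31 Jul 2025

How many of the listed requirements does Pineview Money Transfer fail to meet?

1. sanctions-list screening review 31 days ago vs limit 60 → met
2. suspicious-activity review 64 days ago vs limit 90 → met
3. tangible net worth $1,000,000 ≥ $925,000 → met
4. condition 'issues stored value' does not hold → requirement n/a → met
5. condition 'transmits funds internationally' does not hold → requirement n/a → met
6. permissible investments $1,275,000 ≥ $1,075,000 → met
7. condition 'offers currency exchange' holds; independent AML audit 55 days ago vs limit 60 → met
Not met: 0 of 7

0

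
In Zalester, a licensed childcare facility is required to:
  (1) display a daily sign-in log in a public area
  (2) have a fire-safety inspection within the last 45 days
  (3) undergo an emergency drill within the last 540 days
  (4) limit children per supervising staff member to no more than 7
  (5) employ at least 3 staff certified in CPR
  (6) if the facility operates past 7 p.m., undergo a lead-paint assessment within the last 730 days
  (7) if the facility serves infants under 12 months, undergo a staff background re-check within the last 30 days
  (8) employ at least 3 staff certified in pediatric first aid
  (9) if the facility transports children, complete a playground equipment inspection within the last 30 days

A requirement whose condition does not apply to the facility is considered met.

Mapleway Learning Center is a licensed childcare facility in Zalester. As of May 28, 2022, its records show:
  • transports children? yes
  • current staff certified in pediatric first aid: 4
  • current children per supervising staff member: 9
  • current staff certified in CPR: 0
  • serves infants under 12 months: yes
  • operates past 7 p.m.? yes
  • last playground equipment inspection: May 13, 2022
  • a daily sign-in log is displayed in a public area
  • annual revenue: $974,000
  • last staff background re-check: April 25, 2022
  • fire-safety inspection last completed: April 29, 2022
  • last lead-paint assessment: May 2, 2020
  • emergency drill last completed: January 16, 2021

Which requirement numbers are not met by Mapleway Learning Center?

1. daily sign-in log present → met
2. fire-safety inspection 29 days ago vs limit 45 → met
3. emergency drill 497 days ago vs limit 540 → met
4. children per supervising staff member 9 > 7 → not met
5. staff certified in CPR 0 < 3 → not met
6. condition 'operates past 7 p.m.' holds; lead-paint assessment 756 days ago vs limit 730 → not met
7. condition 'serves infants under 12 months' holds; staff background re-check 33 days ago vs limit 30 → not met
8. staff certified in pediatric first aid 4 ≥ 3 → met
9. condition 'transports children' holds; playground equipment inspection 15 days ago vs limit 30 → met
Not met: 4, 5, 6, 7

4, 5, 6, 7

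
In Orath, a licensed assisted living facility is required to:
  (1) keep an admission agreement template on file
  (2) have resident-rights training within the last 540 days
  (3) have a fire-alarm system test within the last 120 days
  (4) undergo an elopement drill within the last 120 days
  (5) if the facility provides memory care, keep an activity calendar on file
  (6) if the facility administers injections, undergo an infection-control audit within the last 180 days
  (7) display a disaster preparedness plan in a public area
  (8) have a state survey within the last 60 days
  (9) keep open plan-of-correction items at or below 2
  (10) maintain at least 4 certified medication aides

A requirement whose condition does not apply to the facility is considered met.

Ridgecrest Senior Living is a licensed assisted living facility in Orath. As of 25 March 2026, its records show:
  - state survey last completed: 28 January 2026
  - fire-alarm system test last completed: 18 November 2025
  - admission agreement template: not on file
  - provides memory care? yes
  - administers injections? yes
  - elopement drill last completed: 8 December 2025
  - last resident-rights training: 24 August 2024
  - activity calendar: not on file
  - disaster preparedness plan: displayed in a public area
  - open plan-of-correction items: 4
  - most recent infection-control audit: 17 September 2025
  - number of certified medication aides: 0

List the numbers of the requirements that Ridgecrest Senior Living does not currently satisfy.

1, 2, 3, 5, 6, 9, 10

1. admission agreement template absent → not met
2. resident-rights training 578 days ago vs limit 540 → not met
3. fire-alarm system test 127 days ago vs limit 120 → not met
4. elopement drill 107 days ago vs limit 120 → met
5. condition 'provides memory care' holds; activity calendar absent → not met
6. condition 'administers injections' holds; infection-control audit 189 days ago vs limit 180 → not met
7. disaster preparedness plan present → met
8. state survey 56 days ago vs limit 60 → met
9. open plan-of-correction items 4 > 2 → not met
10. certified medication aides 0 < 4 → not met
Not met: 1, 2, 3, 5, 6, 9, 10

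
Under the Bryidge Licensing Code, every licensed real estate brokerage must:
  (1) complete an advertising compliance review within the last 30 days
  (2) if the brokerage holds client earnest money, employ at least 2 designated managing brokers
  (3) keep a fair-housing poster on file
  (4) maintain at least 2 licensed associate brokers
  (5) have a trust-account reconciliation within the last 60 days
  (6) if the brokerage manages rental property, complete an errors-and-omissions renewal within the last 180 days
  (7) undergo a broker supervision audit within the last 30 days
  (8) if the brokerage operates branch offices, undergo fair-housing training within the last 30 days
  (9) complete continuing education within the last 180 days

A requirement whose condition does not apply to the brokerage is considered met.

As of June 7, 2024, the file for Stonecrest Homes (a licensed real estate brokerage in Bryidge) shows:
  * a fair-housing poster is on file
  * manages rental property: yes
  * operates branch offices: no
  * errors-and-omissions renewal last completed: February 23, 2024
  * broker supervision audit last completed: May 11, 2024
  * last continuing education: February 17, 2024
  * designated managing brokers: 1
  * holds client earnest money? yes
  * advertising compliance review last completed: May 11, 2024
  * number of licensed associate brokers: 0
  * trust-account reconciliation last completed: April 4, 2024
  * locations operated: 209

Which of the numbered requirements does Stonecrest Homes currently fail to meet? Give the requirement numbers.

2, 4, 5

1. advertising compliance review 27 days ago vs limit 30 → met
2. condition 'holds client earnest money' holds; designated managing brokers 1 < 2 → not met
3. fair-housing poster present → met
4. licensed associate brokers 0 < 2 → not met
5. trust-account reconciliation 64 days ago vs limit 60 → not met
6. condition 'manages rental property' holds; errors-and-omissions renewal 105 days ago vs limit 180 → met
7. broker supervision audit 27 days ago vs limit 30 → met
8. condition 'operates branch offices' does not hold → requirement n/a → met
9. continuing education 111 days ago vs limit 180 → met
Not met: 2, 4, 5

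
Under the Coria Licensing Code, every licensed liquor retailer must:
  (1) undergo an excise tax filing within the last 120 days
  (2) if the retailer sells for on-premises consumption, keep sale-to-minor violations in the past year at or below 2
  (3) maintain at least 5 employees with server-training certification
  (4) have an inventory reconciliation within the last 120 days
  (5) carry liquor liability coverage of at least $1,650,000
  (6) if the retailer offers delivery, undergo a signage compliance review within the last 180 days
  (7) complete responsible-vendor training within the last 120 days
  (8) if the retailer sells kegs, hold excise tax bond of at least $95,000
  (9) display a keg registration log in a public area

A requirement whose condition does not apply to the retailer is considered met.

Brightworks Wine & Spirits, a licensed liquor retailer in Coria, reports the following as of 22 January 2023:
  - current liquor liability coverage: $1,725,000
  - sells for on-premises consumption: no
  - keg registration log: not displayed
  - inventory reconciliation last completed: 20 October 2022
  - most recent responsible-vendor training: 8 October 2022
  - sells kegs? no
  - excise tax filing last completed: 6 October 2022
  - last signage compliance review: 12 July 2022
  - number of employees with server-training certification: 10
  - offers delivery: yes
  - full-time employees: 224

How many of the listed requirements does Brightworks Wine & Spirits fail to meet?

2

1. excise tax filing 108 days ago vs limit 120 → met
2. condition 'sells for on-premises consumption' does not hold → requirement n/a → met
3. employees with server-training certification 10 ≥ 5 → met
4. inventory reconciliation 94 days ago vs limit 120 → met
5. liquor liability coverage $1,725,000 ≥ $1,650,000 → met
6. condition 'offers delivery' holds; signage compliance review 194 days ago vs limit 180 → not met
7. responsible-vendor training 106 days ago vs limit 120 → met
8. condition 'sells kegs' does not hold → requirement n/a → met
9. keg registration log absent → not met
Not met: 2 of 9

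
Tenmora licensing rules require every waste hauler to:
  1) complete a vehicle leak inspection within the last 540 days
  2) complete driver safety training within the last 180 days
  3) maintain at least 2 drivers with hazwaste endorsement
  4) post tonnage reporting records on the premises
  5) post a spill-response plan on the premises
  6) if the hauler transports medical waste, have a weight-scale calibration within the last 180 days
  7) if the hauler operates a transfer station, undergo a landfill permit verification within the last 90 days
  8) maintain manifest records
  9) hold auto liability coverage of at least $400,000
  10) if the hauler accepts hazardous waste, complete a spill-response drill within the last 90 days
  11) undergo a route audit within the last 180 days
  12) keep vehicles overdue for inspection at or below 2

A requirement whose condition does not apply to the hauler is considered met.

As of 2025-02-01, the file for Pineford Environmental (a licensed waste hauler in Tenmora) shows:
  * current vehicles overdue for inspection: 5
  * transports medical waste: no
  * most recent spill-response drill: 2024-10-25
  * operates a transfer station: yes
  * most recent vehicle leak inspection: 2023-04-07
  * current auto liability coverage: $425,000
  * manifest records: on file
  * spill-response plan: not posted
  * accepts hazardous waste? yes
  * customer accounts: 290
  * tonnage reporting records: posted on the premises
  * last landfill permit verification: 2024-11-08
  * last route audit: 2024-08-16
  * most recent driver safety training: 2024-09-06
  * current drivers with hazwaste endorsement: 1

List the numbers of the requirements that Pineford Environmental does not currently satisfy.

1. vehicle leak inspection 666 days ago vs limit 540 → not met
2. driver safety training 148 days ago vs limit 180 → met
3. drivers with hazwaste endorsement 1 < 2 → not met
4. tonnage reporting records present → met
5. spill-response plan absent → not met
6. condition 'transports medical waste' does not hold → requirement n/a → met
7. condition 'operates a transfer station' holds; landfill permit verification 85 days ago vs limit 90 → met
8. manifest records present → met
9. auto liability coverage $425,000 ≥ $400,000 → met
10. condition 'accepts hazardous waste' holds; spill-response drill 99 days ago vs limit 90 → not met
11. route audit 169 days ago vs limit 180 → met
12. vehicles overdue for inspection 5 > 2 → not met
Not met: 1, 3, 5, 10, 12

1, 3, 5, 10, 12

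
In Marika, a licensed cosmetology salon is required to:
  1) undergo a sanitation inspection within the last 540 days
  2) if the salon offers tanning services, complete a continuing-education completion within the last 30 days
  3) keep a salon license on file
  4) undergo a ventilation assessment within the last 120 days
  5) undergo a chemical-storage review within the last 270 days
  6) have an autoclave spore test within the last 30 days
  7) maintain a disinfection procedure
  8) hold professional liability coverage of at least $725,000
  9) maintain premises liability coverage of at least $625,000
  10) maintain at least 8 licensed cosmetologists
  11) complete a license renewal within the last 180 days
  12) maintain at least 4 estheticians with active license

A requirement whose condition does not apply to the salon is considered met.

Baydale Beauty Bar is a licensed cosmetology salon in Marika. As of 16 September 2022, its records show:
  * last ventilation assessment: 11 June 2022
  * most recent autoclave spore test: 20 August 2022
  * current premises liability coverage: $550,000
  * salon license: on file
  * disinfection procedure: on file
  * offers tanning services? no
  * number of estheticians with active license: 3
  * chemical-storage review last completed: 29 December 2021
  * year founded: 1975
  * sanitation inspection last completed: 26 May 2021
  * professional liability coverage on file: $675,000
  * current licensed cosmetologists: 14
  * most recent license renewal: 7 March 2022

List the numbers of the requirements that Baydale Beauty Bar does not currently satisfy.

8, 9, 11, 12

1. sanitation inspection 478 days ago vs limit 540 → met
2. condition 'offers tanning services' does not hold → requirement n/a → met
3. salon license present → met
4. ventilation assessment 97 days ago vs limit 120 → met
5. chemical-storage review 261 days ago vs limit 270 → met
6. autoclave spore test 27 days ago vs limit 30 → met
7. disinfection procedure present → met
8. professional liability coverage $675,000 < $725,000 → not met
9. premises liability coverage $550,000 < $625,000 → not met
10. licensed cosmetologists 14 ≥ 8 → met
11. license renewal 193 days ago vs limit 180 → not met
12. estheticians with active license 3 < 4 → not met
Not met: 8, 9, 11, 12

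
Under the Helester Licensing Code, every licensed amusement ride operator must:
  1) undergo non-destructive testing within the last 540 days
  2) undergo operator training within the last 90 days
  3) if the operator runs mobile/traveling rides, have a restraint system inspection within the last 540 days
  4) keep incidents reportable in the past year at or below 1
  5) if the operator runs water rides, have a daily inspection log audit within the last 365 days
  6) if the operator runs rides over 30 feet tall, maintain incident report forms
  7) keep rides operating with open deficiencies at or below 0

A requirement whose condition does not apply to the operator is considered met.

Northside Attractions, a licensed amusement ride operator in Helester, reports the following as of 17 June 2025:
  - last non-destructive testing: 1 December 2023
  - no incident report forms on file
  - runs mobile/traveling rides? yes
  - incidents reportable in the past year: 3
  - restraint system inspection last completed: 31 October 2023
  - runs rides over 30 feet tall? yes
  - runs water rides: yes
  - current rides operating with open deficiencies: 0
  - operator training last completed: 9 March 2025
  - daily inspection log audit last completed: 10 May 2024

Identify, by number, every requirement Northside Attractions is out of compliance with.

1. non-destructive testing 564 days ago vs limit 540 → not met
2. operator training 100 days ago vs limit 90 → not met
3. condition 'runs mobile/traveling rides' holds; restraint system inspection 595 days ago vs limit 540 → not met
4. incidents reportable in the past year 3 > 1 → not met
5. condition 'runs water rides' holds; daily inspection log audit 403 days ago vs limit 365 → not met
6. condition 'runs rides over 30 feet tall' holds; incident report forms absent → not met
7. rides operating with open deficiencies 0 ≤ 0 → met
Not met: 1, 2, 3, 4, 5, 6

1, 2, 3, 4, 5, 6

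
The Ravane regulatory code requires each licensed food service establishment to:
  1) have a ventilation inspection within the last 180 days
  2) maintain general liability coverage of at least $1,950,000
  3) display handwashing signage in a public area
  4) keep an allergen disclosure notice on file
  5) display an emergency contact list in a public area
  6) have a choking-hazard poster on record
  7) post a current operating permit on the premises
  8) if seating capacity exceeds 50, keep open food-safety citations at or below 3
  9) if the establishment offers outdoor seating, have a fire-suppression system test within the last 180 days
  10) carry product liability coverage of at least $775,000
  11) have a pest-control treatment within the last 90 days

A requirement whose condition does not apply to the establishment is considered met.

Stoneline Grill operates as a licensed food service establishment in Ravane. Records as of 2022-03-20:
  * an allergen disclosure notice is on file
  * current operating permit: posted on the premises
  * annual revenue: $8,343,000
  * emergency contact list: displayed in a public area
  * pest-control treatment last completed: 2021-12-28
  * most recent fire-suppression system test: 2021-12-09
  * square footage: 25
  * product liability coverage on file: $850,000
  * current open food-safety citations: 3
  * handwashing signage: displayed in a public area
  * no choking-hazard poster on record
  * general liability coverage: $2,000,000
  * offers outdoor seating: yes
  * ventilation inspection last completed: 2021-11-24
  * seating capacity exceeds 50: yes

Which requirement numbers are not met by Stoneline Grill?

1. ventilation inspection 116 days ago vs limit 180 → met
2. general liability coverage $2,000,000 ≥ $1,950,000 → met
3. handwashing signage present → met
4. allergen disclosure notice present → met
5. emergency contact list present → met
6. choking-hazard poster absent → not met
7. current operating permit present → met
8. condition 'seating capacity exceeds 50' holds; open food-safety citations 3 ≤ 3 → met
9. condition 'offers outdoor seating' holds; fire-suppression system test 101 days ago vs limit 180 → met
10. product liability coverage $850,000 ≥ $775,000 → met
11. pest-control treatment 82 days ago vs limit 90 → met
Not met: 6

6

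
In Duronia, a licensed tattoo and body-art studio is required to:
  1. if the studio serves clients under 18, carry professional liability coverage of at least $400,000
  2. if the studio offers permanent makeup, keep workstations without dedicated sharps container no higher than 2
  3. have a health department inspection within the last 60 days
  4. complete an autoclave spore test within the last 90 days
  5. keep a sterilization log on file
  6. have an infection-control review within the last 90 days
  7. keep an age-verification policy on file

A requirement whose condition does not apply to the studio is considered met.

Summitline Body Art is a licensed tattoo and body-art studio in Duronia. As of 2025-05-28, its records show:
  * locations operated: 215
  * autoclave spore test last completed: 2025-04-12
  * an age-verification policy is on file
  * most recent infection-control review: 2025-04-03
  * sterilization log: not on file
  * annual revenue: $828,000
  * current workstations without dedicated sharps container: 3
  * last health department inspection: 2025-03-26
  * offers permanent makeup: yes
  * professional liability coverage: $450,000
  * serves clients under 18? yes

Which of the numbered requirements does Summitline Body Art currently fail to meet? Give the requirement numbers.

1. condition 'serves clients under 18' holds; professional liability coverage $450,000 ≥ $400,000 → met
2. condition 'offers permanent makeup' holds; workstations without dedicated sharps container 3 > 2 → not met
3. health department inspection 63 days ago vs limit 60 → not met
4. autoclave spore test 46 days ago vs limit 90 → met
5. sterilization log absent → not met
6. infection-control review 55 days ago vs limit 90 → met
7. age-verification policy present → met
Not met: 2, 3, 5

2, 3, 5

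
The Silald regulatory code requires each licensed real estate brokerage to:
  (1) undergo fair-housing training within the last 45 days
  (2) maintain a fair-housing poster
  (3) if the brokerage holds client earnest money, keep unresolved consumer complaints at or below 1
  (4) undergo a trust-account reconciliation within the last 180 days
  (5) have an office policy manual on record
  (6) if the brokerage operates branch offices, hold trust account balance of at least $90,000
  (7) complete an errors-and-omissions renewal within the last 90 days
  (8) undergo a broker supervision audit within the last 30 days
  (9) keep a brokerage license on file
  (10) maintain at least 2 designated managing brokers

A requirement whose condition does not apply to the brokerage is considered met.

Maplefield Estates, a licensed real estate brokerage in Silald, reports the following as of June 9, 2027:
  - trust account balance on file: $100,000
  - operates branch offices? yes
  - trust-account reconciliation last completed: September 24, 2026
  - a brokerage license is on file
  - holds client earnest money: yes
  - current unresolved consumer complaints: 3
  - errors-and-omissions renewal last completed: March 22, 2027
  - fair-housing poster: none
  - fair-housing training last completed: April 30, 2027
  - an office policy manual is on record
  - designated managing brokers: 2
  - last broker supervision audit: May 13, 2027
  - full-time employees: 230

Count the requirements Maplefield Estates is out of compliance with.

3

1. fair-housing training 40 days ago vs limit 45 → met
2. fair-housing poster absent → not met
3. condition 'holds client earnest money' holds; unresolved consumer complaints 3 > 1 → not met
4. trust-account reconciliation 258 days ago vs limit 180 → not met
5. office policy manual present → met
6. condition 'operates branch offices' holds; trust account balance $100,000 ≥ $90,000 → met
7. errors-and-omissions renewal 79 days ago vs limit 90 → met
8. broker supervision audit 27 days ago vs limit 30 → met
9. brokerage license present → met
10. designated managing brokers 2 ≥ 2 → met
Not met: 3 of 10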